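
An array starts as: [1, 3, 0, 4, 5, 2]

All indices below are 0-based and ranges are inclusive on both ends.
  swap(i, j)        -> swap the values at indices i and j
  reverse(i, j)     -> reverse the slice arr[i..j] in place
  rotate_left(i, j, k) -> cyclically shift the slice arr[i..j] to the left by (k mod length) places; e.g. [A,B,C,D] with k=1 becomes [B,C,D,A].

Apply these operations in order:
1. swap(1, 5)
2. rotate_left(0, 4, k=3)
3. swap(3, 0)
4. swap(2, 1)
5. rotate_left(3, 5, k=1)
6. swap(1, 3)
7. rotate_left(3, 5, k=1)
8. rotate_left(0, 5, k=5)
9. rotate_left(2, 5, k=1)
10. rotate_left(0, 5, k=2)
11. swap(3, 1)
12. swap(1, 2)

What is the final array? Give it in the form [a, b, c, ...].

After 1 (swap(1, 5)): [1, 2, 0, 4, 5, 3]
After 2 (rotate_left(0, 4, k=3)): [4, 5, 1, 2, 0, 3]
After 3 (swap(3, 0)): [2, 5, 1, 4, 0, 3]
After 4 (swap(2, 1)): [2, 1, 5, 4, 0, 3]
After 5 (rotate_left(3, 5, k=1)): [2, 1, 5, 0, 3, 4]
After 6 (swap(1, 3)): [2, 0, 5, 1, 3, 4]
After 7 (rotate_left(3, 5, k=1)): [2, 0, 5, 3, 4, 1]
After 8 (rotate_left(0, 5, k=5)): [1, 2, 0, 5, 3, 4]
After 9 (rotate_left(2, 5, k=1)): [1, 2, 5, 3, 4, 0]
After 10 (rotate_left(0, 5, k=2)): [5, 3, 4, 0, 1, 2]
After 11 (swap(3, 1)): [5, 0, 4, 3, 1, 2]
After 12 (swap(1, 2)): [5, 4, 0, 3, 1, 2]

Answer: [5, 4, 0, 3, 1, 2]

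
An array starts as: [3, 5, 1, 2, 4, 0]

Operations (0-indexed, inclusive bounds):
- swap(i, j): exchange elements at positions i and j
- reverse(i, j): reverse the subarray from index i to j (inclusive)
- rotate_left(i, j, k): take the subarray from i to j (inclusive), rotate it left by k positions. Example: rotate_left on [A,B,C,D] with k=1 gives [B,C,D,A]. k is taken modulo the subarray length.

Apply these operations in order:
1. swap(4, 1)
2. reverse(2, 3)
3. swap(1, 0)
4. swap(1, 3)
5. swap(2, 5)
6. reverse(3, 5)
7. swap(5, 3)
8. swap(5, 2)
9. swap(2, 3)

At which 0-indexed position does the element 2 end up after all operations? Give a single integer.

Answer: 3

Derivation:
After 1 (swap(4, 1)): [3, 4, 1, 2, 5, 0]
After 2 (reverse(2, 3)): [3, 4, 2, 1, 5, 0]
After 3 (swap(1, 0)): [4, 3, 2, 1, 5, 0]
After 4 (swap(1, 3)): [4, 1, 2, 3, 5, 0]
After 5 (swap(2, 5)): [4, 1, 0, 3, 5, 2]
After 6 (reverse(3, 5)): [4, 1, 0, 2, 5, 3]
After 7 (swap(5, 3)): [4, 1, 0, 3, 5, 2]
After 8 (swap(5, 2)): [4, 1, 2, 3, 5, 0]
After 9 (swap(2, 3)): [4, 1, 3, 2, 5, 0]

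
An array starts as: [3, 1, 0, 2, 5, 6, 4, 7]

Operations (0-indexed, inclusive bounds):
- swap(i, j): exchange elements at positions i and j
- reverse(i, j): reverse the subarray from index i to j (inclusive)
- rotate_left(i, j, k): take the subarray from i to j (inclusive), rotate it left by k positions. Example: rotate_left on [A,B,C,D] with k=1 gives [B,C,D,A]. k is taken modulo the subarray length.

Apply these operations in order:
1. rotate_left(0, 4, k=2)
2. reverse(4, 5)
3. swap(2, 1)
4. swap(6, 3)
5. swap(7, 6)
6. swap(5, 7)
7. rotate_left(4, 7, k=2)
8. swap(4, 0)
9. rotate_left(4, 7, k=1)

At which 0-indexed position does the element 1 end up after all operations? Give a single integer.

After 1 (rotate_left(0, 4, k=2)): [0, 2, 5, 3, 1, 6, 4, 7]
After 2 (reverse(4, 5)): [0, 2, 5, 3, 6, 1, 4, 7]
After 3 (swap(2, 1)): [0, 5, 2, 3, 6, 1, 4, 7]
After 4 (swap(6, 3)): [0, 5, 2, 4, 6, 1, 3, 7]
After 5 (swap(7, 6)): [0, 5, 2, 4, 6, 1, 7, 3]
After 6 (swap(5, 7)): [0, 5, 2, 4, 6, 3, 7, 1]
After 7 (rotate_left(4, 7, k=2)): [0, 5, 2, 4, 7, 1, 6, 3]
After 8 (swap(4, 0)): [7, 5, 2, 4, 0, 1, 6, 3]
After 9 (rotate_left(4, 7, k=1)): [7, 5, 2, 4, 1, 6, 3, 0]

Answer: 4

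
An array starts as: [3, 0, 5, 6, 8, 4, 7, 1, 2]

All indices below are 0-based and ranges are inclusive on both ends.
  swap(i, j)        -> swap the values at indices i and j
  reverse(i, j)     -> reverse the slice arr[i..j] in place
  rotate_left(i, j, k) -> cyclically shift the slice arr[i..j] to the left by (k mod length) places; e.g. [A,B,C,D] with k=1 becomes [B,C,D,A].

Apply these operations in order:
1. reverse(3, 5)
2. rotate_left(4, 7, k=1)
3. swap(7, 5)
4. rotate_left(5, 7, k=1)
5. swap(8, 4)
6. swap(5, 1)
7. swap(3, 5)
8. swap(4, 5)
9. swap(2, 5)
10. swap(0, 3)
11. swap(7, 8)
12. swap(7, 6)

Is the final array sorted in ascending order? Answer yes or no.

Answer: yes

Derivation:
After 1 (reverse(3, 5)): [3, 0, 5, 4, 8, 6, 7, 1, 2]
After 2 (rotate_left(4, 7, k=1)): [3, 0, 5, 4, 6, 7, 1, 8, 2]
After 3 (swap(7, 5)): [3, 0, 5, 4, 6, 8, 1, 7, 2]
After 4 (rotate_left(5, 7, k=1)): [3, 0, 5, 4, 6, 1, 7, 8, 2]
After 5 (swap(8, 4)): [3, 0, 5, 4, 2, 1, 7, 8, 6]
After 6 (swap(5, 1)): [3, 1, 5, 4, 2, 0, 7, 8, 6]
After 7 (swap(3, 5)): [3, 1, 5, 0, 2, 4, 7, 8, 6]
After 8 (swap(4, 5)): [3, 1, 5, 0, 4, 2, 7, 8, 6]
After 9 (swap(2, 5)): [3, 1, 2, 0, 4, 5, 7, 8, 6]
After 10 (swap(0, 3)): [0, 1, 2, 3, 4, 5, 7, 8, 6]
After 11 (swap(7, 8)): [0, 1, 2, 3, 4, 5, 7, 6, 8]
After 12 (swap(7, 6)): [0, 1, 2, 3, 4, 5, 6, 7, 8]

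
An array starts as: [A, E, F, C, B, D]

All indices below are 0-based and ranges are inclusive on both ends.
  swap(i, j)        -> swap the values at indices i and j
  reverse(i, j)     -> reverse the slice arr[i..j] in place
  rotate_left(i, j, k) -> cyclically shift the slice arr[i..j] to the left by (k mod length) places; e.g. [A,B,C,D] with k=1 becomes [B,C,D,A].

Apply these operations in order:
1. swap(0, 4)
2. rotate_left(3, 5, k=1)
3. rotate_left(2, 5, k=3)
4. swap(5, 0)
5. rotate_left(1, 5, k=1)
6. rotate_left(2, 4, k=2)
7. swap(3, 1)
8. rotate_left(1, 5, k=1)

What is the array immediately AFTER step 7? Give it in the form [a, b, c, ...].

After 1 (swap(0, 4)): [B, E, F, C, A, D]
After 2 (rotate_left(3, 5, k=1)): [B, E, F, A, D, C]
After 3 (rotate_left(2, 5, k=3)): [B, E, C, F, A, D]
After 4 (swap(5, 0)): [D, E, C, F, A, B]
After 5 (rotate_left(1, 5, k=1)): [D, C, F, A, B, E]
After 6 (rotate_left(2, 4, k=2)): [D, C, B, F, A, E]
After 7 (swap(3, 1)): [D, F, B, C, A, E]

Answer: [D, F, B, C, A, E]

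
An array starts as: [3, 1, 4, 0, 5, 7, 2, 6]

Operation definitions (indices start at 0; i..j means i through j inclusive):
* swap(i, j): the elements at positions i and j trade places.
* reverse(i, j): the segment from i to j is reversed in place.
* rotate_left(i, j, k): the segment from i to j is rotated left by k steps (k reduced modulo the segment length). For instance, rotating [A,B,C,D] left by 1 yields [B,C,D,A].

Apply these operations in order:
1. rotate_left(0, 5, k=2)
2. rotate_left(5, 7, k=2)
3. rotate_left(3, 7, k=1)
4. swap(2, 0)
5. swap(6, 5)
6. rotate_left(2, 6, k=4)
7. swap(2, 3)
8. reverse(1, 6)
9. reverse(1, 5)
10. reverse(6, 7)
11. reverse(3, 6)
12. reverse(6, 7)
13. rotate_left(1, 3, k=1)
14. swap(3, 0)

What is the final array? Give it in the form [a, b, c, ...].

After 1 (rotate_left(0, 5, k=2)): [4, 0, 5, 7, 3, 1, 2, 6]
After 2 (rotate_left(5, 7, k=2)): [4, 0, 5, 7, 3, 6, 1, 2]
After 3 (rotate_left(3, 7, k=1)): [4, 0, 5, 3, 6, 1, 2, 7]
After 4 (swap(2, 0)): [5, 0, 4, 3, 6, 1, 2, 7]
After 5 (swap(6, 5)): [5, 0, 4, 3, 6, 2, 1, 7]
After 6 (rotate_left(2, 6, k=4)): [5, 0, 1, 4, 3, 6, 2, 7]
After 7 (swap(2, 3)): [5, 0, 4, 1, 3, 6, 2, 7]
After 8 (reverse(1, 6)): [5, 2, 6, 3, 1, 4, 0, 7]
After 9 (reverse(1, 5)): [5, 4, 1, 3, 6, 2, 0, 7]
After 10 (reverse(6, 7)): [5, 4, 1, 3, 6, 2, 7, 0]
After 11 (reverse(3, 6)): [5, 4, 1, 7, 2, 6, 3, 0]
After 12 (reverse(6, 7)): [5, 4, 1, 7, 2, 6, 0, 3]
After 13 (rotate_left(1, 3, k=1)): [5, 1, 7, 4, 2, 6, 0, 3]
After 14 (swap(3, 0)): [4, 1, 7, 5, 2, 6, 0, 3]

Answer: [4, 1, 7, 5, 2, 6, 0, 3]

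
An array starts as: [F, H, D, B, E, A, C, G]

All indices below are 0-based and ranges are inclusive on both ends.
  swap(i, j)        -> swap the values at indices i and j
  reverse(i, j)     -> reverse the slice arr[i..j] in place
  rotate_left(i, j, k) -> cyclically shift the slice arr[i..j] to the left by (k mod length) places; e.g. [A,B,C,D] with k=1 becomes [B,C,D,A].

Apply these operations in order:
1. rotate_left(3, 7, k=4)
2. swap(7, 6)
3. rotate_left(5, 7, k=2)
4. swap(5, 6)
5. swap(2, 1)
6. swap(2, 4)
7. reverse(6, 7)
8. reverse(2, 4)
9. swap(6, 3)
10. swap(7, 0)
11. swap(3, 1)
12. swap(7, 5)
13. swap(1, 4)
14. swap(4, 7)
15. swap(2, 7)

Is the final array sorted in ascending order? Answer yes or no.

Answer: yes

Derivation:
After 1 (rotate_left(3, 7, k=4)): [F, H, D, G, B, E, A, C]
After 2 (swap(7, 6)): [F, H, D, G, B, E, C, A]
After 3 (rotate_left(5, 7, k=2)): [F, H, D, G, B, A, E, C]
After 4 (swap(5, 6)): [F, H, D, G, B, E, A, C]
After 5 (swap(2, 1)): [F, D, H, G, B, E, A, C]
After 6 (swap(2, 4)): [F, D, B, G, H, E, A, C]
After 7 (reverse(6, 7)): [F, D, B, G, H, E, C, A]
After 8 (reverse(2, 4)): [F, D, H, G, B, E, C, A]
After 9 (swap(6, 3)): [F, D, H, C, B, E, G, A]
After 10 (swap(7, 0)): [A, D, H, C, B, E, G, F]
After 11 (swap(3, 1)): [A, C, H, D, B, E, G, F]
After 12 (swap(7, 5)): [A, C, H, D, B, F, G, E]
After 13 (swap(1, 4)): [A, B, H, D, C, F, G, E]
After 14 (swap(4, 7)): [A, B, H, D, E, F, G, C]
After 15 (swap(2, 7)): [A, B, C, D, E, F, G, H]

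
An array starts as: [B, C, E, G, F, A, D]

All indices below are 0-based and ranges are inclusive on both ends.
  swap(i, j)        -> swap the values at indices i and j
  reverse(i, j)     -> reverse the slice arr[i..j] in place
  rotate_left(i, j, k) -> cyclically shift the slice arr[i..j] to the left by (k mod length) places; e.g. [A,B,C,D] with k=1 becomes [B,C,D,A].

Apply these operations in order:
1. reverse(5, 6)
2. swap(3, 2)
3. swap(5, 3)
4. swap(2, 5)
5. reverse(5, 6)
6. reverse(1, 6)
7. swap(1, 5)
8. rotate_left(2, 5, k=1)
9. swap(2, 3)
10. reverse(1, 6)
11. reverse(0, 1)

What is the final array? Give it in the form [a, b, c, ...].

Answer: [C, B, A, G, F, D, E]

Derivation:
After 1 (reverse(5, 6)): [B, C, E, G, F, D, A]
After 2 (swap(3, 2)): [B, C, G, E, F, D, A]
After 3 (swap(5, 3)): [B, C, G, D, F, E, A]
After 4 (swap(2, 5)): [B, C, E, D, F, G, A]
After 5 (reverse(5, 6)): [B, C, E, D, F, A, G]
After 6 (reverse(1, 6)): [B, G, A, F, D, E, C]
After 7 (swap(1, 5)): [B, E, A, F, D, G, C]
After 8 (rotate_left(2, 5, k=1)): [B, E, F, D, G, A, C]
After 9 (swap(2, 3)): [B, E, D, F, G, A, C]
After 10 (reverse(1, 6)): [B, C, A, G, F, D, E]
After 11 (reverse(0, 1)): [C, B, A, G, F, D, E]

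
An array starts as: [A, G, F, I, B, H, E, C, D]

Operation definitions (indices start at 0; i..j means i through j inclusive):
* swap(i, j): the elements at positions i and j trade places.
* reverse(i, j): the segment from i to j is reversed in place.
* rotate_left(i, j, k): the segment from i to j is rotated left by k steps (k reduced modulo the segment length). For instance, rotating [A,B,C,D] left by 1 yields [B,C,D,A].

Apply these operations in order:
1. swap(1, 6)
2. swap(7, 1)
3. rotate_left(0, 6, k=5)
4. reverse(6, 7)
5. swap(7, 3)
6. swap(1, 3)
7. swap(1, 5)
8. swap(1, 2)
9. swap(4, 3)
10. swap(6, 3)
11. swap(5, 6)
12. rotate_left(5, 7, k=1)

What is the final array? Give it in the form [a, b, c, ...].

Answer: [H, A, I, E, G, B, C, F, D]

Derivation:
After 1 (swap(1, 6)): [A, E, F, I, B, H, G, C, D]
After 2 (swap(7, 1)): [A, C, F, I, B, H, G, E, D]
After 3 (rotate_left(0, 6, k=5)): [H, G, A, C, F, I, B, E, D]
After 4 (reverse(6, 7)): [H, G, A, C, F, I, E, B, D]
After 5 (swap(7, 3)): [H, G, A, B, F, I, E, C, D]
After 6 (swap(1, 3)): [H, B, A, G, F, I, E, C, D]
After 7 (swap(1, 5)): [H, I, A, G, F, B, E, C, D]
After 8 (swap(1, 2)): [H, A, I, G, F, B, E, C, D]
After 9 (swap(4, 3)): [H, A, I, F, G, B, E, C, D]
After 10 (swap(6, 3)): [H, A, I, E, G, B, F, C, D]
After 11 (swap(5, 6)): [H, A, I, E, G, F, B, C, D]
After 12 (rotate_left(5, 7, k=1)): [H, A, I, E, G, B, C, F, D]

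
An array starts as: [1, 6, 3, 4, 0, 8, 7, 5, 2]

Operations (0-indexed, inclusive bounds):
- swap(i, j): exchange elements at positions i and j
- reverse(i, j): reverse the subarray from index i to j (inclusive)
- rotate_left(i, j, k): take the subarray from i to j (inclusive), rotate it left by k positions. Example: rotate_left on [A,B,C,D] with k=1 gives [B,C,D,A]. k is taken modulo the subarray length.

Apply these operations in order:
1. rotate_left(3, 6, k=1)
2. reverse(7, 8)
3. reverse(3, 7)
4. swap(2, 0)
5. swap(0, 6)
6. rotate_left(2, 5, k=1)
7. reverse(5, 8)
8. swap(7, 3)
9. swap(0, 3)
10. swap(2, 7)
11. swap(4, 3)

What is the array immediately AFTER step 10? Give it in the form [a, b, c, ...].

After 1 (rotate_left(3, 6, k=1)): [1, 6, 3, 0, 8, 7, 4, 5, 2]
After 2 (reverse(7, 8)): [1, 6, 3, 0, 8, 7, 4, 2, 5]
After 3 (reverse(3, 7)): [1, 6, 3, 2, 4, 7, 8, 0, 5]
After 4 (swap(2, 0)): [3, 6, 1, 2, 4, 7, 8, 0, 5]
After 5 (swap(0, 6)): [8, 6, 1, 2, 4, 7, 3, 0, 5]
After 6 (rotate_left(2, 5, k=1)): [8, 6, 2, 4, 7, 1, 3, 0, 5]
After 7 (reverse(5, 8)): [8, 6, 2, 4, 7, 5, 0, 3, 1]
After 8 (swap(7, 3)): [8, 6, 2, 3, 7, 5, 0, 4, 1]
After 9 (swap(0, 3)): [3, 6, 2, 8, 7, 5, 0, 4, 1]
After 10 (swap(2, 7)): [3, 6, 4, 8, 7, 5, 0, 2, 1]

Answer: [3, 6, 4, 8, 7, 5, 0, 2, 1]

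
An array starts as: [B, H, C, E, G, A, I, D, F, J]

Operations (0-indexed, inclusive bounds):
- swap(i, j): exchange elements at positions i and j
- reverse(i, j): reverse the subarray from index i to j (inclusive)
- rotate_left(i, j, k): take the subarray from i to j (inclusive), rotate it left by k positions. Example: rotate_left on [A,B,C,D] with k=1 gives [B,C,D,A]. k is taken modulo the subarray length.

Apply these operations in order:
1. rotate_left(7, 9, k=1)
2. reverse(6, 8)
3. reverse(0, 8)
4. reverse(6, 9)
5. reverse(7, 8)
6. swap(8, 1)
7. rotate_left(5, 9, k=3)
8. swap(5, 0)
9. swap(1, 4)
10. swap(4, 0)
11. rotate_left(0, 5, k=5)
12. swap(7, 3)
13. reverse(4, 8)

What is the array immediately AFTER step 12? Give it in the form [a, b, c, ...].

Answer: [I, B, G, E, A, F, C, J, D, H]

Derivation:
After 1 (rotate_left(7, 9, k=1)): [B, H, C, E, G, A, I, F, J, D]
After 2 (reverse(6, 8)): [B, H, C, E, G, A, J, F, I, D]
After 3 (reverse(0, 8)): [I, F, J, A, G, E, C, H, B, D]
After 4 (reverse(6, 9)): [I, F, J, A, G, E, D, B, H, C]
After 5 (reverse(7, 8)): [I, F, J, A, G, E, D, H, B, C]
After 6 (swap(8, 1)): [I, B, J, A, G, E, D, H, F, C]
After 7 (rotate_left(5, 9, k=3)): [I, B, J, A, G, F, C, E, D, H]
After 8 (swap(5, 0)): [F, B, J, A, G, I, C, E, D, H]
After 9 (swap(1, 4)): [F, G, J, A, B, I, C, E, D, H]
After 10 (swap(4, 0)): [B, G, J, A, F, I, C, E, D, H]
After 11 (rotate_left(0, 5, k=5)): [I, B, G, J, A, F, C, E, D, H]
After 12 (swap(7, 3)): [I, B, G, E, A, F, C, J, D, H]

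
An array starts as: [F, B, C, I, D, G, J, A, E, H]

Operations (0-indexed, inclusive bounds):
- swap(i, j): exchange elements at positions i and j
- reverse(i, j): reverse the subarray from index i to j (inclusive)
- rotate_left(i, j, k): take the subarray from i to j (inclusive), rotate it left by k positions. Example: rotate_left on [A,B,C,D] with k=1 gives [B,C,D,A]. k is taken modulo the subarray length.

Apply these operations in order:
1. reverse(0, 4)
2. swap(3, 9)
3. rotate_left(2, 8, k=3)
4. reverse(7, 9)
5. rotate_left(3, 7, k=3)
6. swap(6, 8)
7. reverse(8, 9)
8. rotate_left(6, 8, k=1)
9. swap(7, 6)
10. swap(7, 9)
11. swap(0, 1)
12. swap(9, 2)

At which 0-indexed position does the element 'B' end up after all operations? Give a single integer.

After 1 (reverse(0, 4)): [D, I, C, B, F, G, J, A, E, H]
After 2 (swap(3, 9)): [D, I, C, H, F, G, J, A, E, B]
After 3 (rotate_left(2, 8, k=3)): [D, I, G, J, A, E, C, H, F, B]
After 4 (reverse(7, 9)): [D, I, G, J, A, E, C, B, F, H]
After 5 (rotate_left(3, 7, k=3)): [D, I, G, C, B, J, A, E, F, H]
After 6 (swap(6, 8)): [D, I, G, C, B, J, F, E, A, H]
After 7 (reverse(8, 9)): [D, I, G, C, B, J, F, E, H, A]
After 8 (rotate_left(6, 8, k=1)): [D, I, G, C, B, J, E, H, F, A]
After 9 (swap(7, 6)): [D, I, G, C, B, J, H, E, F, A]
After 10 (swap(7, 9)): [D, I, G, C, B, J, H, A, F, E]
After 11 (swap(0, 1)): [I, D, G, C, B, J, H, A, F, E]
After 12 (swap(9, 2)): [I, D, E, C, B, J, H, A, F, G]

Answer: 4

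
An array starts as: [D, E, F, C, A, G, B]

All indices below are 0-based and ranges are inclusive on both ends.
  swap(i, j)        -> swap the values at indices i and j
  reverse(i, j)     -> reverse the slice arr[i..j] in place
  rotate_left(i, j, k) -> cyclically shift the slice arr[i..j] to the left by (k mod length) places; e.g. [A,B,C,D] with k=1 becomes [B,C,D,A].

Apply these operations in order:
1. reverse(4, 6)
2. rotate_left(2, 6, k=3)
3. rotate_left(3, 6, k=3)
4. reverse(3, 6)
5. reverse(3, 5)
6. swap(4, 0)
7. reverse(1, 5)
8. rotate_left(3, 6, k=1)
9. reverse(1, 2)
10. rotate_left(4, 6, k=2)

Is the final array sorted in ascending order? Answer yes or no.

Answer: no

Derivation:
After 1 (reverse(4, 6)): [D, E, F, C, B, G, A]
After 2 (rotate_left(2, 6, k=3)): [D, E, G, A, F, C, B]
After 3 (rotate_left(3, 6, k=3)): [D, E, G, B, A, F, C]
After 4 (reverse(3, 6)): [D, E, G, C, F, A, B]
After 5 (reverse(3, 5)): [D, E, G, A, F, C, B]
After 6 (swap(4, 0)): [F, E, G, A, D, C, B]
After 7 (reverse(1, 5)): [F, C, D, A, G, E, B]
After 8 (rotate_left(3, 6, k=1)): [F, C, D, G, E, B, A]
After 9 (reverse(1, 2)): [F, D, C, G, E, B, A]
After 10 (rotate_left(4, 6, k=2)): [F, D, C, G, A, E, B]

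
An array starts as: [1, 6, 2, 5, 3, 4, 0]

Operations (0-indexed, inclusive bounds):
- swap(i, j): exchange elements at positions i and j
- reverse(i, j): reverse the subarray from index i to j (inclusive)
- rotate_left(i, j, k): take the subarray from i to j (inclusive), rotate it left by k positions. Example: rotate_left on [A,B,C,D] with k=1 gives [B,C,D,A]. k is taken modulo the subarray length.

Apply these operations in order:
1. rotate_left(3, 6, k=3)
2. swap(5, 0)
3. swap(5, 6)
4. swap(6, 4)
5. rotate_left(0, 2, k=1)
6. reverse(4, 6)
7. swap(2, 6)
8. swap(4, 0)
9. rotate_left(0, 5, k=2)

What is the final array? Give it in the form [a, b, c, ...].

After 1 (rotate_left(3, 6, k=3)): [1, 6, 2, 0, 5, 3, 4]
After 2 (swap(5, 0)): [3, 6, 2, 0, 5, 1, 4]
After 3 (swap(5, 6)): [3, 6, 2, 0, 5, 4, 1]
After 4 (swap(6, 4)): [3, 6, 2, 0, 1, 4, 5]
After 5 (rotate_left(0, 2, k=1)): [6, 2, 3, 0, 1, 4, 5]
After 6 (reverse(4, 6)): [6, 2, 3, 0, 5, 4, 1]
After 7 (swap(2, 6)): [6, 2, 1, 0, 5, 4, 3]
After 8 (swap(4, 0)): [5, 2, 1, 0, 6, 4, 3]
After 9 (rotate_left(0, 5, k=2)): [1, 0, 6, 4, 5, 2, 3]

Answer: [1, 0, 6, 4, 5, 2, 3]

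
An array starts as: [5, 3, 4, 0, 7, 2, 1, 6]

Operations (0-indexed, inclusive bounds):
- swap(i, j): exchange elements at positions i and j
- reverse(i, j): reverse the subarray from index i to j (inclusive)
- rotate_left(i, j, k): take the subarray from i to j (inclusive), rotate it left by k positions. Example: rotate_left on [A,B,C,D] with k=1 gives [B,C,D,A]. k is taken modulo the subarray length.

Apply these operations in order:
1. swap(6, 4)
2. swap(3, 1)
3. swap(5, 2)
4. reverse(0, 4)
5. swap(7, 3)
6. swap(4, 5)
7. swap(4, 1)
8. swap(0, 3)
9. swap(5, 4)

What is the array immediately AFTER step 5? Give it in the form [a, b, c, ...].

After 1 (swap(6, 4)): [5, 3, 4, 0, 1, 2, 7, 6]
After 2 (swap(3, 1)): [5, 0, 4, 3, 1, 2, 7, 6]
After 3 (swap(5, 2)): [5, 0, 2, 3, 1, 4, 7, 6]
After 4 (reverse(0, 4)): [1, 3, 2, 0, 5, 4, 7, 6]
After 5 (swap(7, 3)): [1, 3, 2, 6, 5, 4, 7, 0]

Answer: [1, 3, 2, 6, 5, 4, 7, 0]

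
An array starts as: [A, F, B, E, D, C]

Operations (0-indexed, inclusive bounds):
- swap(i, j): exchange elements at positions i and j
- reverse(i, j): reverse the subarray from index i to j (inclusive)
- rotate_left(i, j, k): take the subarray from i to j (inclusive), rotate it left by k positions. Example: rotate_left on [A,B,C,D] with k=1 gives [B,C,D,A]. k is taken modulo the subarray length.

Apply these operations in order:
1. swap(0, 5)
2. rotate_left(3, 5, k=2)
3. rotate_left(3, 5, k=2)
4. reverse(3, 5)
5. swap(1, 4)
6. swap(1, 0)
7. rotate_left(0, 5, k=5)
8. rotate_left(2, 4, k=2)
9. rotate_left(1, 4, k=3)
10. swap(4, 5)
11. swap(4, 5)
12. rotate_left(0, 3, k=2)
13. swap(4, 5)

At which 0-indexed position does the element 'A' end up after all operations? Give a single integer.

After 1 (swap(0, 5)): [C, F, B, E, D, A]
After 2 (rotate_left(3, 5, k=2)): [C, F, B, A, E, D]
After 3 (rotate_left(3, 5, k=2)): [C, F, B, D, A, E]
After 4 (reverse(3, 5)): [C, F, B, E, A, D]
After 5 (swap(1, 4)): [C, A, B, E, F, D]
After 6 (swap(1, 0)): [A, C, B, E, F, D]
After 7 (rotate_left(0, 5, k=5)): [D, A, C, B, E, F]
After 8 (rotate_left(2, 4, k=2)): [D, A, E, C, B, F]
After 9 (rotate_left(1, 4, k=3)): [D, B, A, E, C, F]
After 10 (swap(4, 5)): [D, B, A, E, F, C]
After 11 (swap(4, 5)): [D, B, A, E, C, F]
After 12 (rotate_left(0, 3, k=2)): [A, E, D, B, C, F]
After 13 (swap(4, 5)): [A, E, D, B, F, C]

Answer: 0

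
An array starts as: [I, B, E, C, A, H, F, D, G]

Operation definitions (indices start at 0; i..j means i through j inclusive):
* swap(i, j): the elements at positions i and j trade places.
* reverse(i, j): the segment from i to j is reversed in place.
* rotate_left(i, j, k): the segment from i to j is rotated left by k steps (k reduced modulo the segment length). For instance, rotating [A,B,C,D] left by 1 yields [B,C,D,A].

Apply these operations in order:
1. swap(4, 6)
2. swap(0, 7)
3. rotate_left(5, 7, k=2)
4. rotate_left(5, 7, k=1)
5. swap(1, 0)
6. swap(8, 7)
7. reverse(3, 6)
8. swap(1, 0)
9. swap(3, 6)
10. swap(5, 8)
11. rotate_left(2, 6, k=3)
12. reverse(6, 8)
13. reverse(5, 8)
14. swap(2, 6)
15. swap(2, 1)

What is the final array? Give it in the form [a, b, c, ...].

After 1 (swap(4, 6)): [I, B, E, C, F, H, A, D, G]
After 2 (swap(0, 7)): [D, B, E, C, F, H, A, I, G]
After 3 (rotate_left(5, 7, k=2)): [D, B, E, C, F, I, H, A, G]
After 4 (rotate_left(5, 7, k=1)): [D, B, E, C, F, H, A, I, G]
After 5 (swap(1, 0)): [B, D, E, C, F, H, A, I, G]
After 6 (swap(8, 7)): [B, D, E, C, F, H, A, G, I]
After 7 (reverse(3, 6)): [B, D, E, A, H, F, C, G, I]
After 8 (swap(1, 0)): [D, B, E, A, H, F, C, G, I]
After 9 (swap(3, 6)): [D, B, E, C, H, F, A, G, I]
After 10 (swap(5, 8)): [D, B, E, C, H, I, A, G, F]
After 11 (rotate_left(2, 6, k=3)): [D, B, I, A, E, C, H, G, F]
After 12 (reverse(6, 8)): [D, B, I, A, E, C, F, G, H]
After 13 (reverse(5, 8)): [D, B, I, A, E, H, G, F, C]
After 14 (swap(2, 6)): [D, B, G, A, E, H, I, F, C]
After 15 (swap(2, 1)): [D, G, B, A, E, H, I, F, C]

Answer: [D, G, B, A, E, H, I, F, C]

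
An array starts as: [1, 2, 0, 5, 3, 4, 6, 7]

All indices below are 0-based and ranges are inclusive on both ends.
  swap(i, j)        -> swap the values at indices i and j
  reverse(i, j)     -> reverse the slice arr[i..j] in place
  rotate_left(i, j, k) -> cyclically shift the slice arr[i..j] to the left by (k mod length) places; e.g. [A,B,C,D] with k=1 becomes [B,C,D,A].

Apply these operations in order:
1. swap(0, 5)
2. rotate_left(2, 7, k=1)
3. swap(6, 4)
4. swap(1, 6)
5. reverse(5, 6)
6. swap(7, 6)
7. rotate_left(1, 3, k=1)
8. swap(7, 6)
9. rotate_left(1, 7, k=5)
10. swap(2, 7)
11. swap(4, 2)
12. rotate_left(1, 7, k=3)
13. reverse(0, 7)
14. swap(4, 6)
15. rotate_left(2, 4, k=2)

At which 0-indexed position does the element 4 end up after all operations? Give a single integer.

After 1 (swap(0, 5)): [4, 2, 0, 5, 3, 1, 6, 7]
After 2 (rotate_left(2, 7, k=1)): [4, 2, 5, 3, 1, 6, 7, 0]
After 3 (swap(6, 4)): [4, 2, 5, 3, 7, 6, 1, 0]
After 4 (swap(1, 6)): [4, 1, 5, 3, 7, 6, 2, 0]
After 5 (reverse(5, 6)): [4, 1, 5, 3, 7, 2, 6, 0]
After 6 (swap(7, 6)): [4, 1, 5, 3, 7, 2, 0, 6]
After 7 (rotate_left(1, 3, k=1)): [4, 5, 3, 1, 7, 2, 0, 6]
After 8 (swap(7, 6)): [4, 5, 3, 1, 7, 2, 6, 0]
After 9 (rotate_left(1, 7, k=5)): [4, 6, 0, 5, 3, 1, 7, 2]
After 10 (swap(2, 7)): [4, 6, 2, 5, 3, 1, 7, 0]
After 11 (swap(4, 2)): [4, 6, 3, 5, 2, 1, 7, 0]
After 12 (rotate_left(1, 7, k=3)): [4, 2, 1, 7, 0, 6, 3, 5]
After 13 (reverse(0, 7)): [5, 3, 6, 0, 7, 1, 2, 4]
After 14 (swap(4, 6)): [5, 3, 6, 0, 2, 1, 7, 4]
After 15 (rotate_left(2, 4, k=2)): [5, 3, 2, 6, 0, 1, 7, 4]

Answer: 7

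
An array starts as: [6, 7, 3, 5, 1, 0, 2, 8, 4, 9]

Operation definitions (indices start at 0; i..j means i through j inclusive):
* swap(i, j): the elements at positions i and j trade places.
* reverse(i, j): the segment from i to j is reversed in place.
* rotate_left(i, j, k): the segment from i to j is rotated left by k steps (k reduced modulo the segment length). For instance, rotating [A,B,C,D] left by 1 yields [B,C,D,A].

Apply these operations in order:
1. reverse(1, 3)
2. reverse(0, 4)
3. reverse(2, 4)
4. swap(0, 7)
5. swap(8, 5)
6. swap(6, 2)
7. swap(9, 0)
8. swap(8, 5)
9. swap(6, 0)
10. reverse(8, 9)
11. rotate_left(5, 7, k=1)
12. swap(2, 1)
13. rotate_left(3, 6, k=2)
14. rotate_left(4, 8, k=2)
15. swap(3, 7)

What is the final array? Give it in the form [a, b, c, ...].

Answer: [6, 2, 7, 1, 3, 0, 8, 9, 5, 4]

Derivation:
After 1 (reverse(1, 3)): [6, 5, 3, 7, 1, 0, 2, 8, 4, 9]
After 2 (reverse(0, 4)): [1, 7, 3, 5, 6, 0, 2, 8, 4, 9]
After 3 (reverse(2, 4)): [1, 7, 6, 5, 3, 0, 2, 8, 4, 9]
After 4 (swap(0, 7)): [8, 7, 6, 5, 3, 0, 2, 1, 4, 9]
After 5 (swap(8, 5)): [8, 7, 6, 5, 3, 4, 2, 1, 0, 9]
After 6 (swap(6, 2)): [8, 7, 2, 5, 3, 4, 6, 1, 0, 9]
After 7 (swap(9, 0)): [9, 7, 2, 5, 3, 4, 6, 1, 0, 8]
After 8 (swap(8, 5)): [9, 7, 2, 5, 3, 0, 6, 1, 4, 8]
After 9 (swap(6, 0)): [6, 7, 2, 5, 3, 0, 9, 1, 4, 8]
After 10 (reverse(8, 9)): [6, 7, 2, 5, 3, 0, 9, 1, 8, 4]
After 11 (rotate_left(5, 7, k=1)): [6, 7, 2, 5, 3, 9, 1, 0, 8, 4]
After 12 (swap(2, 1)): [6, 2, 7, 5, 3, 9, 1, 0, 8, 4]
After 13 (rotate_left(3, 6, k=2)): [6, 2, 7, 9, 1, 5, 3, 0, 8, 4]
After 14 (rotate_left(4, 8, k=2)): [6, 2, 7, 9, 3, 0, 8, 1, 5, 4]
After 15 (swap(3, 7)): [6, 2, 7, 1, 3, 0, 8, 9, 5, 4]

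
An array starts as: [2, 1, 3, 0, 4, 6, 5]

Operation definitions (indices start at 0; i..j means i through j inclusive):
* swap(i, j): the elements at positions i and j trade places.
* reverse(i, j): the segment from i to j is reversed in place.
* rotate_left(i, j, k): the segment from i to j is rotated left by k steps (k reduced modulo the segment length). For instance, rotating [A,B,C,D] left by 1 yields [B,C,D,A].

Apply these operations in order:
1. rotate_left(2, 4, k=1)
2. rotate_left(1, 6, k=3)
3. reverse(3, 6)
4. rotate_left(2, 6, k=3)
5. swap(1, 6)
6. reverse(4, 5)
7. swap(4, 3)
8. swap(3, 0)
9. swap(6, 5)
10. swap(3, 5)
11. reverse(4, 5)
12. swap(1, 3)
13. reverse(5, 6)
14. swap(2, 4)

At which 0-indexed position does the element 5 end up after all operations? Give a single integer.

Answer: 6

Derivation:
After 1 (rotate_left(2, 4, k=1)): [2, 1, 0, 4, 3, 6, 5]
After 2 (rotate_left(1, 6, k=3)): [2, 3, 6, 5, 1, 0, 4]
After 3 (reverse(3, 6)): [2, 3, 6, 4, 0, 1, 5]
After 4 (rotate_left(2, 6, k=3)): [2, 3, 1, 5, 6, 4, 0]
After 5 (swap(1, 6)): [2, 0, 1, 5, 6, 4, 3]
After 6 (reverse(4, 5)): [2, 0, 1, 5, 4, 6, 3]
After 7 (swap(4, 3)): [2, 0, 1, 4, 5, 6, 3]
After 8 (swap(3, 0)): [4, 0, 1, 2, 5, 6, 3]
After 9 (swap(6, 5)): [4, 0, 1, 2, 5, 3, 6]
After 10 (swap(3, 5)): [4, 0, 1, 3, 5, 2, 6]
After 11 (reverse(4, 5)): [4, 0, 1, 3, 2, 5, 6]
After 12 (swap(1, 3)): [4, 3, 1, 0, 2, 5, 6]
After 13 (reverse(5, 6)): [4, 3, 1, 0, 2, 6, 5]
After 14 (swap(2, 4)): [4, 3, 2, 0, 1, 6, 5]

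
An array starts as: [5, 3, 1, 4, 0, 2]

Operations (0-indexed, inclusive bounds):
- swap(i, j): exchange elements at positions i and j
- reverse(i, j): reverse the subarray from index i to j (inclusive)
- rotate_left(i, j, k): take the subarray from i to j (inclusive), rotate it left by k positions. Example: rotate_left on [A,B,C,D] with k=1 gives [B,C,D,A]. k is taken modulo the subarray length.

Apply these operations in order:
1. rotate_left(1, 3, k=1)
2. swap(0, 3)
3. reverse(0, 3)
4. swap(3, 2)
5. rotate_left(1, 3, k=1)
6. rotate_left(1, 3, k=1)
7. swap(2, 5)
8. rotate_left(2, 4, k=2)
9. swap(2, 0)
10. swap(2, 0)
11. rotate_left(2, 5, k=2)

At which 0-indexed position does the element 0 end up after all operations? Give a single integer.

Answer: 4

Derivation:
After 1 (rotate_left(1, 3, k=1)): [5, 1, 4, 3, 0, 2]
After 2 (swap(0, 3)): [3, 1, 4, 5, 0, 2]
After 3 (reverse(0, 3)): [5, 4, 1, 3, 0, 2]
After 4 (swap(3, 2)): [5, 4, 3, 1, 0, 2]
After 5 (rotate_left(1, 3, k=1)): [5, 3, 1, 4, 0, 2]
After 6 (rotate_left(1, 3, k=1)): [5, 1, 4, 3, 0, 2]
After 7 (swap(2, 5)): [5, 1, 2, 3, 0, 4]
After 8 (rotate_left(2, 4, k=2)): [5, 1, 0, 2, 3, 4]
After 9 (swap(2, 0)): [0, 1, 5, 2, 3, 4]
After 10 (swap(2, 0)): [5, 1, 0, 2, 3, 4]
After 11 (rotate_left(2, 5, k=2)): [5, 1, 3, 4, 0, 2]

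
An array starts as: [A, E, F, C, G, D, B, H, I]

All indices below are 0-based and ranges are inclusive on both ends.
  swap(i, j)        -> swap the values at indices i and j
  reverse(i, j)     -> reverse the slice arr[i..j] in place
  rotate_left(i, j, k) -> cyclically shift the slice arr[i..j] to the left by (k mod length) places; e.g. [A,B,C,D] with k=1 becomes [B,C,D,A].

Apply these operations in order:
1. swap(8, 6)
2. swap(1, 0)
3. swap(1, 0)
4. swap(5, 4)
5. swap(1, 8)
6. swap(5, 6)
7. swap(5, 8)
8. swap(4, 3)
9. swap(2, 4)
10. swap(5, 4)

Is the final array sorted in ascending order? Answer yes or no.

After 1 (swap(8, 6)): [A, E, F, C, G, D, I, H, B]
After 2 (swap(1, 0)): [E, A, F, C, G, D, I, H, B]
After 3 (swap(1, 0)): [A, E, F, C, G, D, I, H, B]
After 4 (swap(5, 4)): [A, E, F, C, D, G, I, H, B]
After 5 (swap(1, 8)): [A, B, F, C, D, G, I, H, E]
After 6 (swap(5, 6)): [A, B, F, C, D, I, G, H, E]
After 7 (swap(5, 8)): [A, B, F, C, D, E, G, H, I]
After 8 (swap(4, 3)): [A, B, F, D, C, E, G, H, I]
After 9 (swap(2, 4)): [A, B, C, D, F, E, G, H, I]
After 10 (swap(5, 4)): [A, B, C, D, E, F, G, H, I]

Answer: yes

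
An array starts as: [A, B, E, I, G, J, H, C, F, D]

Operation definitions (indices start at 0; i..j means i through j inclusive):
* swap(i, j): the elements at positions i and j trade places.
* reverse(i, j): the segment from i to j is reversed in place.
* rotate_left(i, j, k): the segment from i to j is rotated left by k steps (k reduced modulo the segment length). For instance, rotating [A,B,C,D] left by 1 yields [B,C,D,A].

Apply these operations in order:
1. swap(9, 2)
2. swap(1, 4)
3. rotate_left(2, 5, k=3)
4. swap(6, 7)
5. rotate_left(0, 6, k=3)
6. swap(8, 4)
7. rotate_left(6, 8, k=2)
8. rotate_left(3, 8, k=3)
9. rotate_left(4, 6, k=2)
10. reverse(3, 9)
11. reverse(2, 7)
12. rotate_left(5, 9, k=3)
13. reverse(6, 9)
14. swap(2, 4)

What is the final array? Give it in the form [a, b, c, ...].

Answer: [D, I, F, H, J, C, B, E, G, A]

Derivation:
After 1 (swap(9, 2)): [A, B, D, I, G, J, H, C, F, E]
After 2 (swap(1, 4)): [A, G, D, I, B, J, H, C, F, E]
After 3 (rotate_left(2, 5, k=3)): [A, G, J, D, I, B, H, C, F, E]
After 4 (swap(6, 7)): [A, G, J, D, I, B, C, H, F, E]
After 5 (rotate_left(0, 6, k=3)): [D, I, B, C, A, G, J, H, F, E]
After 6 (swap(8, 4)): [D, I, B, C, F, G, J, H, A, E]
After 7 (rotate_left(6, 8, k=2)): [D, I, B, C, F, G, A, J, H, E]
After 8 (rotate_left(3, 8, k=3)): [D, I, B, A, J, H, C, F, G, E]
After 9 (rotate_left(4, 6, k=2)): [D, I, B, A, C, J, H, F, G, E]
After 10 (reverse(3, 9)): [D, I, B, E, G, F, H, J, C, A]
After 11 (reverse(2, 7)): [D, I, J, H, F, G, E, B, C, A]
After 12 (rotate_left(5, 9, k=3)): [D, I, J, H, F, C, A, G, E, B]
After 13 (reverse(6, 9)): [D, I, J, H, F, C, B, E, G, A]
After 14 (swap(2, 4)): [D, I, F, H, J, C, B, E, G, A]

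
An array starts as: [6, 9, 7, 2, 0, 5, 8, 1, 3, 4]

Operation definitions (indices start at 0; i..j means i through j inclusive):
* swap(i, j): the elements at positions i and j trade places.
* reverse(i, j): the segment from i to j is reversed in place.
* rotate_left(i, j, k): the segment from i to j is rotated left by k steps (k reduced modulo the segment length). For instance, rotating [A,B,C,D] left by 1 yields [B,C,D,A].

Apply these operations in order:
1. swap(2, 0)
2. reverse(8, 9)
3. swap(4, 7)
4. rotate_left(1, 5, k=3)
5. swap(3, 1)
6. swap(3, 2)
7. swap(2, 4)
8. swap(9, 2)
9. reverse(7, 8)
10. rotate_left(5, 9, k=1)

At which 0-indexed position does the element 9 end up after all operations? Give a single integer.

Answer: 1

Derivation:
After 1 (swap(2, 0)): [7, 9, 6, 2, 0, 5, 8, 1, 3, 4]
After 2 (reverse(8, 9)): [7, 9, 6, 2, 0, 5, 8, 1, 4, 3]
After 3 (swap(4, 7)): [7, 9, 6, 2, 1, 5, 8, 0, 4, 3]
After 4 (rotate_left(1, 5, k=3)): [7, 1, 5, 9, 6, 2, 8, 0, 4, 3]
After 5 (swap(3, 1)): [7, 9, 5, 1, 6, 2, 8, 0, 4, 3]
After 6 (swap(3, 2)): [7, 9, 1, 5, 6, 2, 8, 0, 4, 3]
After 7 (swap(2, 4)): [7, 9, 6, 5, 1, 2, 8, 0, 4, 3]
After 8 (swap(9, 2)): [7, 9, 3, 5, 1, 2, 8, 0, 4, 6]
After 9 (reverse(7, 8)): [7, 9, 3, 5, 1, 2, 8, 4, 0, 6]
After 10 (rotate_left(5, 9, k=1)): [7, 9, 3, 5, 1, 8, 4, 0, 6, 2]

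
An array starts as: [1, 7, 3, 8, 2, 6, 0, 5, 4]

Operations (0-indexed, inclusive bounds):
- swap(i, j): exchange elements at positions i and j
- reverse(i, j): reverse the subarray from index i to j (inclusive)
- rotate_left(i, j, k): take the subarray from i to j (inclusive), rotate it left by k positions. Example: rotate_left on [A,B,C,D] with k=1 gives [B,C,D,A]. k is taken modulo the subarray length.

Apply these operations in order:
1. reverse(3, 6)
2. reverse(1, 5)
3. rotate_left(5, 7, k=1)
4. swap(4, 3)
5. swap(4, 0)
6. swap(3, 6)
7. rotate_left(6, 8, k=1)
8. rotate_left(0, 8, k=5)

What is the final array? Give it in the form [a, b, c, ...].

After 1 (reverse(3, 6)): [1, 7, 3, 0, 6, 2, 8, 5, 4]
After 2 (reverse(1, 5)): [1, 2, 6, 0, 3, 7, 8, 5, 4]
After 3 (rotate_left(5, 7, k=1)): [1, 2, 6, 0, 3, 8, 5, 7, 4]
After 4 (swap(4, 3)): [1, 2, 6, 3, 0, 8, 5, 7, 4]
After 5 (swap(4, 0)): [0, 2, 6, 3, 1, 8, 5, 7, 4]
After 6 (swap(3, 6)): [0, 2, 6, 5, 1, 8, 3, 7, 4]
After 7 (rotate_left(6, 8, k=1)): [0, 2, 6, 5, 1, 8, 7, 4, 3]
After 8 (rotate_left(0, 8, k=5)): [8, 7, 4, 3, 0, 2, 6, 5, 1]

Answer: [8, 7, 4, 3, 0, 2, 6, 5, 1]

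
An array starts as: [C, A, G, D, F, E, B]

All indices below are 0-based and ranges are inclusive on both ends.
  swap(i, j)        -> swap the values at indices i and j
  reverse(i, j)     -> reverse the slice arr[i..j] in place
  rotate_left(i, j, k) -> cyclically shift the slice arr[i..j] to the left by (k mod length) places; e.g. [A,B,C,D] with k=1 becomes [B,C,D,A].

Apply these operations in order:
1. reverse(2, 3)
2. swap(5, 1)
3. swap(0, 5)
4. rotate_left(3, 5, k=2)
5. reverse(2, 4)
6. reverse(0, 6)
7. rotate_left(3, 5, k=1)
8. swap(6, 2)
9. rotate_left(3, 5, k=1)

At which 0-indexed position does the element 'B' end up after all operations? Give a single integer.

Answer: 0

Derivation:
After 1 (reverse(2, 3)): [C, A, D, G, F, E, B]
After 2 (swap(5, 1)): [C, E, D, G, F, A, B]
After 3 (swap(0, 5)): [A, E, D, G, F, C, B]
After 4 (rotate_left(3, 5, k=2)): [A, E, D, C, G, F, B]
After 5 (reverse(2, 4)): [A, E, G, C, D, F, B]
After 6 (reverse(0, 6)): [B, F, D, C, G, E, A]
After 7 (rotate_left(3, 5, k=1)): [B, F, D, G, E, C, A]
After 8 (swap(6, 2)): [B, F, A, G, E, C, D]
After 9 (rotate_left(3, 5, k=1)): [B, F, A, E, C, G, D]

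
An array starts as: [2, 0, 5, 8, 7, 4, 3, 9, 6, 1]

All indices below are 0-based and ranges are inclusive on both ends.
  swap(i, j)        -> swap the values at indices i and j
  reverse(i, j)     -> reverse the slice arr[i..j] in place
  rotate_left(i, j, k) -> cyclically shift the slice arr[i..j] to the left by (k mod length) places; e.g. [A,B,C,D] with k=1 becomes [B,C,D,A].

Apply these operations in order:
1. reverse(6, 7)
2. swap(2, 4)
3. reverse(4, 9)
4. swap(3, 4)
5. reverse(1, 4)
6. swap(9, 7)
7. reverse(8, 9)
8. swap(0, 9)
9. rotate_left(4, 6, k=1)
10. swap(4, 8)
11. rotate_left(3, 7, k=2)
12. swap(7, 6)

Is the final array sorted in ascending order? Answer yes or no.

After 1 (reverse(6, 7)): [2, 0, 5, 8, 7, 4, 9, 3, 6, 1]
After 2 (swap(2, 4)): [2, 0, 7, 8, 5, 4, 9, 3, 6, 1]
After 3 (reverse(4, 9)): [2, 0, 7, 8, 1, 6, 3, 9, 4, 5]
After 4 (swap(3, 4)): [2, 0, 7, 1, 8, 6, 3, 9, 4, 5]
After 5 (reverse(1, 4)): [2, 8, 1, 7, 0, 6, 3, 9, 4, 5]
After 6 (swap(9, 7)): [2, 8, 1, 7, 0, 6, 3, 5, 4, 9]
After 7 (reverse(8, 9)): [2, 8, 1, 7, 0, 6, 3, 5, 9, 4]
After 8 (swap(0, 9)): [4, 8, 1, 7, 0, 6, 3, 5, 9, 2]
After 9 (rotate_left(4, 6, k=1)): [4, 8, 1, 7, 6, 3, 0, 5, 9, 2]
After 10 (swap(4, 8)): [4, 8, 1, 7, 9, 3, 0, 5, 6, 2]
After 11 (rotate_left(3, 7, k=2)): [4, 8, 1, 3, 0, 5, 7, 9, 6, 2]
After 12 (swap(7, 6)): [4, 8, 1, 3, 0, 5, 9, 7, 6, 2]

Answer: no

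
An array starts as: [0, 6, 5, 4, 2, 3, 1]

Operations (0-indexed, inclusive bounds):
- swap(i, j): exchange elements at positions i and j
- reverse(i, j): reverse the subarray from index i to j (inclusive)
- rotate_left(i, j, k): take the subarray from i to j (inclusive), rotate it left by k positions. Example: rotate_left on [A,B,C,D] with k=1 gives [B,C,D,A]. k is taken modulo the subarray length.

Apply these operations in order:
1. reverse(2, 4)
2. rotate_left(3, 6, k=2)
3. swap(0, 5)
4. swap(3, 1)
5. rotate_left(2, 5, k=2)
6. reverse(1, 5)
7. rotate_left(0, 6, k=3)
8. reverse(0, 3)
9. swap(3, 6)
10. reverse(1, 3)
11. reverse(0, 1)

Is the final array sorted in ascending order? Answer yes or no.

After 1 (reverse(2, 4)): [0, 6, 2, 4, 5, 3, 1]
After 2 (rotate_left(3, 6, k=2)): [0, 6, 2, 3, 1, 4, 5]
After 3 (swap(0, 5)): [4, 6, 2, 3, 1, 0, 5]
After 4 (swap(3, 1)): [4, 3, 2, 6, 1, 0, 5]
After 5 (rotate_left(2, 5, k=2)): [4, 3, 1, 0, 2, 6, 5]
After 6 (reverse(1, 5)): [4, 6, 2, 0, 1, 3, 5]
After 7 (rotate_left(0, 6, k=3)): [0, 1, 3, 5, 4, 6, 2]
After 8 (reverse(0, 3)): [5, 3, 1, 0, 4, 6, 2]
After 9 (swap(3, 6)): [5, 3, 1, 2, 4, 6, 0]
After 10 (reverse(1, 3)): [5, 2, 1, 3, 4, 6, 0]
After 11 (reverse(0, 1)): [2, 5, 1, 3, 4, 6, 0]

Answer: no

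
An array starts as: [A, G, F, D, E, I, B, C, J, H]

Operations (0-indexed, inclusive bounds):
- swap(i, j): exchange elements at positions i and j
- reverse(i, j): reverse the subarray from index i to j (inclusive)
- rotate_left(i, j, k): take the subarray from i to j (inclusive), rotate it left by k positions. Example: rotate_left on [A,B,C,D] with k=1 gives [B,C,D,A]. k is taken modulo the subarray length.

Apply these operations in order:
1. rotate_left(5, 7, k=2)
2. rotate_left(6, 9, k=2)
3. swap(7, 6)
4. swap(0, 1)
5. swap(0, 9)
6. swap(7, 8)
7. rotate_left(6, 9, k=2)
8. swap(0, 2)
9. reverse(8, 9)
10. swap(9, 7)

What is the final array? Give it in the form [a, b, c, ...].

Answer: [F, A, B, D, E, C, J, H, I, G]

Derivation:
After 1 (rotate_left(5, 7, k=2)): [A, G, F, D, E, C, I, B, J, H]
After 2 (rotate_left(6, 9, k=2)): [A, G, F, D, E, C, J, H, I, B]
After 3 (swap(7, 6)): [A, G, F, D, E, C, H, J, I, B]
After 4 (swap(0, 1)): [G, A, F, D, E, C, H, J, I, B]
After 5 (swap(0, 9)): [B, A, F, D, E, C, H, J, I, G]
After 6 (swap(7, 8)): [B, A, F, D, E, C, H, I, J, G]
After 7 (rotate_left(6, 9, k=2)): [B, A, F, D, E, C, J, G, H, I]
After 8 (swap(0, 2)): [F, A, B, D, E, C, J, G, H, I]
After 9 (reverse(8, 9)): [F, A, B, D, E, C, J, G, I, H]
After 10 (swap(9, 7)): [F, A, B, D, E, C, J, H, I, G]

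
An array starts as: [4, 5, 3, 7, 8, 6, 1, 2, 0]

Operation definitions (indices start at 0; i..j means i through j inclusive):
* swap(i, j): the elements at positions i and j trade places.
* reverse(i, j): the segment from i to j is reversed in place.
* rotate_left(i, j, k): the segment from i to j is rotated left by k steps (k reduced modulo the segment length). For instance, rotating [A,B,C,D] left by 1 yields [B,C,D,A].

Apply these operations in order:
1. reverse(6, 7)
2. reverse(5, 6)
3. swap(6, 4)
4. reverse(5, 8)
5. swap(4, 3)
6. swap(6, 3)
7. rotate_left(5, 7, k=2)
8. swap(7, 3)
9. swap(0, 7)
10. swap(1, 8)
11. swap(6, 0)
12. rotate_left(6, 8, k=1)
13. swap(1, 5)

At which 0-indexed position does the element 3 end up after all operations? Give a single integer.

After 1 (reverse(6, 7)): [4, 5, 3, 7, 8, 6, 2, 1, 0]
After 2 (reverse(5, 6)): [4, 5, 3, 7, 8, 2, 6, 1, 0]
After 3 (swap(6, 4)): [4, 5, 3, 7, 6, 2, 8, 1, 0]
After 4 (reverse(5, 8)): [4, 5, 3, 7, 6, 0, 1, 8, 2]
After 5 (swap(4, 3)): [4, 5, 3, 6, 7, 0, 1, 8, 2]
After 6 (swap(6, 3)): [4, 5, 3, 1, 7, 0, 6, 8, 2]
After 7 (rotate_left(5, 7, k=2)): [4, 5, 3, 1, 7, 8, 0, 6, 2]
After 8 (swap(7, 3)): [4, 5, 3, 6, 7, 8, 0, 1, 2]
After 9 (swap(0, 7)): [1, 5, 3, 6, 7, 8, 0, 4, 2]
After 10 (swap(1, 8)): [1, 2, 3, 6, 7, 8, 0, 4, 5]
After 11 (swap(6, 0)): [0, 2, 3, 6, 7, 8, 1, 4, 5]
After 12 (rotate_left(6, 8, k=1)): [0, 2, 3, 6, 7, 8, 4, 5, 1]
After 13 (swap(1, 5)): [0, 8, 3, 6, 7, 2, 4, 5, 1]

Answer: 2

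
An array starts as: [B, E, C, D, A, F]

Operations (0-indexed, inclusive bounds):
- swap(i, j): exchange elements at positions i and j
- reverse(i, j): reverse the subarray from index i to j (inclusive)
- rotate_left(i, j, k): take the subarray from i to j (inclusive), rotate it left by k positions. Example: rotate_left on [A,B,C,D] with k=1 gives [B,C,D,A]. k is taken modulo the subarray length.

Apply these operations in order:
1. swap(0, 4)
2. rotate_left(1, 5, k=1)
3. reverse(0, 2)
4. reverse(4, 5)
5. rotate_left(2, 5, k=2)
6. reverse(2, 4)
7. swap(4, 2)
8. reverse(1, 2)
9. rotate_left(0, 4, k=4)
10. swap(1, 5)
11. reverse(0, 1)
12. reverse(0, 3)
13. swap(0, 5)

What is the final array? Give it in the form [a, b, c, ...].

After 1 (swap(0, 4)): [A, E, C, D, B, F]
After 2 (rotate_left(1, 5, k=1)): [A, C, D, B, F, E]
After 3 (reverse(0, 2)): [D, C, A, B, F, E]
After 4 (reverse(4, 5)): [D, C, A, B, E, F]
After 5 (rotate_left(2, 5, k=2)): [D, C, E, F, A, B]
After 6 (reverse(2, 4)): [D, C, A, F, E, B]
After 7 (swap(4, 2)): [D, C, E, F, A, B]
After 8 (reverse(1, 2)): [D, E, C, F, A, B]
After 9 (rotate_left(0, 4, k=4)): [A, D, E, C, F, B]
After 10 (swap(1, 5)): [A, B, E, C, F, D]
After 11 (reverse(0, 1)): [B, A, E, C, F, D]
After 12 (reverse(0, 3)): [C, E, A, B, F, D]
After 13 (swap(0, 5)): [D, E, A, B, F, C]

Answer: [D, E, A, B, F, C]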